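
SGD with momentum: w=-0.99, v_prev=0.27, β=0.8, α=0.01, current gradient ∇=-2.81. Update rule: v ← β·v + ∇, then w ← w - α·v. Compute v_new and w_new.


v_new = 0.8·0.27 - 2.81 = 0.216 - 2.81 = -2.594
w_new = -0.99 - 0.01·-2.594 = -0.99 + 0.02594 = -0.96406

v_new=-2.594, w_new=-0.96406


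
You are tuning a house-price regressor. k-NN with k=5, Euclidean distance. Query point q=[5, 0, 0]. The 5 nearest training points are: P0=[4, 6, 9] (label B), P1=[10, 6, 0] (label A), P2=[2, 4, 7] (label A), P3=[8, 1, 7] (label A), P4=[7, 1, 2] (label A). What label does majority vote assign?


d(q,P0) = 10.8628  (label B)
d(q,P1) = 7.8102  (label A)
d(q,P2) = 8.6023  (label A)
d(q,P3) = 7.6811  (label A)
d(q,P4) = 3.0  (label A)
Votes: A=4, B=1
Majority → A

A


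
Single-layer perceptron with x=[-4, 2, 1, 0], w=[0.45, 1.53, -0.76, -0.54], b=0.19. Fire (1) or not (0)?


z = (-4)·(0.45) + (2)·(1.53) + (1)·(-0.76) + (0)·(-0.54) + 0.19
  = 0.69
step(z) = 1 (z≥0)

1


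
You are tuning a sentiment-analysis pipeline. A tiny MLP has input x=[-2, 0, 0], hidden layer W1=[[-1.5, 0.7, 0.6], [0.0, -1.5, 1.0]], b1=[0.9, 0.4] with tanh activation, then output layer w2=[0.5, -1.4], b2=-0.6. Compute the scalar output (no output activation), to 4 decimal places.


z1[0] = (-1.5)·(-2) + (0.7)·(0) + (0.6)·(0) + 0.9 = 3.9
z1[1] = (0.0)·(-2) + (-1.5)·(0) + (1.0)·(0) + 0.4 = 0.4
h = tanh(z1) = [0.9992, 0.3799]
output = (0.5)·(0.9992) + (-1.4)·(0.3799) - 0.6 = -0.6323

-0.6323


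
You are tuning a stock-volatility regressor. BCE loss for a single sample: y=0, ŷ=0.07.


BCE = -[y·ln(p) + (1-y)·ln(1-p)]
= -0 - 1·ln(1-0.07)
= -ln(0.93) = 0.0726

0.0726


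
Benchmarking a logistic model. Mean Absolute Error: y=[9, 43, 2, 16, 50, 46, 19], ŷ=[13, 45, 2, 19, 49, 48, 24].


Absolute errors: |9-13|=4, |43-45|=2, |2-2|=0, |16-19|=3, |50-49|=1, |46-48|=2, |19-24|=5
Sum = 17
MAE = 17/7 = 17/7

17/7


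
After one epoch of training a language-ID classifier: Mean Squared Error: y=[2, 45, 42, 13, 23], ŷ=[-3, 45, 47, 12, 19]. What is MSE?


Squared errors: (2+ 3)²=25, (45-45)²=0, (42-47)²=25, (13-12)²=1, (23-19)²=16
Sum = 67
MSE = 67/5 = 67/5

67/5


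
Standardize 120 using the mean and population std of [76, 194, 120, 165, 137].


μ = 138.4, σ = 40.0829
z = (120 - 138.4)/40.0829 = -0.459

-0.459


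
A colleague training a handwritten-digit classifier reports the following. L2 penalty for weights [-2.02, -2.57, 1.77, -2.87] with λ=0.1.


‖w‖₂² = (-2.02)² + (-2.57)² + (1.77)² + (-2.87)²
     = 4.0804 + 6.6049 + 3.1329 + 8.2369
     = 22.0551
λ·‖w‖₂² = 0.1·22.0551 = 2.20551

2.20551


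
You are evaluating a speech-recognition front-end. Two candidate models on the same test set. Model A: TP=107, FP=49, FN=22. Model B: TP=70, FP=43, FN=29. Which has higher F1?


Model A: P=107/156=0.6859, R=107/129=0.8295, F1=2PR/(P+R)=2TP/(2TP+FP+FN)=214/285=0.7509
Model B: P=70/113=0.6195, R=70/99=0.7071, F1=2PR/(P+R)=2TP/(2TP+FP+FN)=140/212=0.6604
0.7509 > 0.6604 → Model A

Model A


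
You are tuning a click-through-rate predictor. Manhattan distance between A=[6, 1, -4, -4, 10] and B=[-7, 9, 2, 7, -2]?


d = |6+ 7| + |1-9| + |-4-2| + |-4-7| + |10+ 2|
  = 13 + 8 + 6 + 11 + 12
  = 50

50


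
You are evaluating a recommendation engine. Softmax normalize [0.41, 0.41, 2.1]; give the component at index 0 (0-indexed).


Exponentials: e^0.41=1.5068, e^0.41=1.5068, e^2.1=8.1662
Sum = 11.1798
Softmax = [0.1348, 0.1348, 0.7304]
p[0] = 1.5068/11.1798 = 0.1348

0.1348


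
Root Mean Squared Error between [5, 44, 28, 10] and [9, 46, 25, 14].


MSE = 45/4 = 11.25
RMSE = √(45/4) = 3.3541

3.3541


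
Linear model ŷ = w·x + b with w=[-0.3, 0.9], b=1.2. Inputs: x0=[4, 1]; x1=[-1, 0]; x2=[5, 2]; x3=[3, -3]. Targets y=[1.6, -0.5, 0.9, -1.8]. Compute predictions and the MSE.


ŷ0 = (-0.3)·(4) + (0.9)·(1) + 1.2 = 0.9
ŷ1 = (-0.3)·(-1) + (0.9)·(0) + 1.2 = 1.5
ŷ2 = (-0.3)·(5) + (0.9)·(2) + 1.2 = 1.5
ŷ3 = (-0.3)·(3) + (0.9)·(-3) + 1.2 = -2.4
errors² = [0.49, 4.0, 0.36, 0.36]
MSE = 5.2100/4 = 1.3025

1.3025


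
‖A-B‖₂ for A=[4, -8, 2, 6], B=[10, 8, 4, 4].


d = √((4-10)² + (-8-8)² + (2-4)² + (6-4)²)
  = √(36 + 256 + 4 + 4)
  = √300 = 17.3205

17.3205


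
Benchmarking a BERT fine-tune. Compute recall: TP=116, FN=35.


Recall = TP/(TP+FN)
= 116/(116+35)
= 116/151 = 76.82%

76.82%


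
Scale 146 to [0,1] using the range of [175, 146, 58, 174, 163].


min=58, max=175
(146-58)/(175-58) = 88/117 = 0.7521

0.7521


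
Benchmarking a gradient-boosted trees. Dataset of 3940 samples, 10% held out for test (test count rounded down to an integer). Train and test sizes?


Test = ⌊3940·10/100⌋ = 394
Train = 3940 - 394 = 3546

Train: 3546, Test: 394


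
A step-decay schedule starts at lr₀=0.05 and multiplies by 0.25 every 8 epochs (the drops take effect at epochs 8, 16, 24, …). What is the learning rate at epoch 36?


n_drops = ⌊36/8⌋ = 4
lr = 0.05·0.25^4 = 0.05·0.00390625 = 0.0001953125

0.0001953125


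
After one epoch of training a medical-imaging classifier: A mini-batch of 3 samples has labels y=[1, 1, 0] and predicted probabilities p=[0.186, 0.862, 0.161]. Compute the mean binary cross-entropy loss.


L[0] = -ln(0.186) = 1.682
L[1] = -ln(0.862) = 0.1485
L[2] = -ln(1-0.161) = -ln(0.839) = 0.1755
mean = (1.682 + 0.1485 + 0.1755)/3 = 0.6687

0.6687


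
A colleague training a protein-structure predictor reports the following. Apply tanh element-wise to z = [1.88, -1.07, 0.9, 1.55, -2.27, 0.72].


tanh(1.88) = 0.9545
tanh(-1.07) = -0.7895
tanh(0.9) = 0.7163
tanh(1.55) = 0.9138
tanh(-2.27) = -0.9789
tanh(0.72) = 0.6169
result = [0.9545, -0.7895, 0.7163, 0.9138, -0.9789, 0.6169]

[0.9545, -0.7895, 0.7163, 0.9138, -0.9789, 0.6169]


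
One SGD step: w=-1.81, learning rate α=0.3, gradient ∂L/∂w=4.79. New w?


w_new = w - α·∇
= -1.81 - 0.3·4.79
= -1.81 - 1.437
= -3.247

-3.247


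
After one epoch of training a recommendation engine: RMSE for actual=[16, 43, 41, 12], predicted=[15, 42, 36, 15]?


MSE = 36/4 = 9
RMSE = √(36/4) = 3.0

3.0


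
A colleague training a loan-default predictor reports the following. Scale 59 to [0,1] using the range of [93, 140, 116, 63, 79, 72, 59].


min=59, max=140
(59-59)/(140-59) = 0/81 = 0.0

0.0


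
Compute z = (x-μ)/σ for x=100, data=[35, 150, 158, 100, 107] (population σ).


μ = 110, σ = 43.9044
z = (100 - 110)/43.9044 = -0.2278

-0.2278


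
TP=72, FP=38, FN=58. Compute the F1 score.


Precision = 72/110 = 0.6545
Recall = 72/130 = 0.5538
F1 = 2·P·R/(P+R) = 2·TP/(2·TP+FP+FN) = 144/(144+38+58) = 144/240 = 0.6

0.6


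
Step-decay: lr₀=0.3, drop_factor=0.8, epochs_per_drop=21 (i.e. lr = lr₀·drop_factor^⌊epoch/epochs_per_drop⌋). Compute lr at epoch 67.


n_drops = ⌊67/21⌋ = 3
lr = 0.3·0.8^3 = 0.3·0.512 = 0.1536

0.1536


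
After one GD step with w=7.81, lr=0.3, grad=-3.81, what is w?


w_new = w - α·∇
= 7.81 - 0.3·-3.81
= 7.81 + 1.143
= 8.953

8.953


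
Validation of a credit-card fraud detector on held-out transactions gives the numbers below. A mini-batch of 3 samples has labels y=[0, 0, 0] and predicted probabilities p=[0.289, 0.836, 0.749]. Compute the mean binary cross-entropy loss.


L[0] = -ln(1-0.289) = -ln(0.711) = 0.3411
L[1] = -ln(1-0.836) = -ln(0.164) = 1.8079
L[2] = -ln(1-0.749) = -ln(0.251) = 1.3823
mean = (0.3411 + 1.8079 + 1.3823)/3 = 1.1771

1.1771


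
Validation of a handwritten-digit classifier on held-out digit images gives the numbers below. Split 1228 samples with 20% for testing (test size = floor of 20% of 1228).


Test = ⌊1228·20/100⌋ = 245
Train = 1228 - 245 = 983

Train: 983, Test: 245


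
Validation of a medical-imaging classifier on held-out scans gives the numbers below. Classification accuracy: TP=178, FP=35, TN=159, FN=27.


Accuracy = (TP+TN)/(TP+TN+FP+FN)
= (178+159)/(399)
= 337/399 = 84.46%

84.46%


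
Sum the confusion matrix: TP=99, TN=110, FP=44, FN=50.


Total = TP + TN + FP + FN
= 99 + 110 + 44 + 50
= 303
(Predicted positive: 143, predicted negative: 160)

303


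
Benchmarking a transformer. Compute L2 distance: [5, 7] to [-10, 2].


d = √((5+ 10)² + (7-2)²)
  = √(225 + 25)
  = √250 = 15.8114

15.8114


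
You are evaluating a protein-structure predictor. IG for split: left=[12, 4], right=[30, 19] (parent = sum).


Parent = [42, 23], H_parent = 0.9375
H_left = 0.8113 (n=16), H_right = 0.9633 (n=49)
H_children = (16/65)·0.8113 + (49/65)·0.9633 = 0.9259
IG = 0.9375 - 0.9259 = 0.0116

0.0116


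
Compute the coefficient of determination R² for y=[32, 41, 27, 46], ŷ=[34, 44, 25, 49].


ȳ = 36.5
SS_res = Σ(y-ŷ)² = 26
SS_tot = Σ(y-ȳ)² = 221
R² = 1 - SS_res/SS_tot = 1 - 0.1176 = 0.8824

0.8824


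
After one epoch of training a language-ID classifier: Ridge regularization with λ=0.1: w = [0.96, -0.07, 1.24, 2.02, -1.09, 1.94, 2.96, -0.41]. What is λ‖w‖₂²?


‖w‖₂² = (0.96)² + (-0.07)² + (1.24)² + (2.02)² + (-1.09)² + (1.94)² + (2.96)² + (-0.41)²
     = 0.9216 + 0.0049 + 1.5376 + 4.0804 + 1.1881 + 3.7636 + 8.7616 + 0.1681
     = 20.4259
λ·‖w‖₂² = 0.1·20.4259 = 2.04259

2.04259


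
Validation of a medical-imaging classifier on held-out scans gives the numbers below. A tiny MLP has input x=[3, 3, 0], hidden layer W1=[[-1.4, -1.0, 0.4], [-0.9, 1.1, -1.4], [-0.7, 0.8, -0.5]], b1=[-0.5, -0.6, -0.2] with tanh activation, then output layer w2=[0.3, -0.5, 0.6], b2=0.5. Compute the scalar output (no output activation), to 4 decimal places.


z1[0] = (-1.4)·(3) + (-1.0)·(3) + (0.4)·(0) - 0.5 = -7.7
z1[1] = (-0.9)·(3) + (1.1)·(3) + (-1.4)·(0) - 0.6 = 0.0
z1[2] = (-0.7)·(3) + (0.8)·(3) + (-0.5)·(0) - 0.2 = 0.1
h = tanh(z1) = [-1.0, 0.0, 0.0997]
output = (0.3)·(-1.0) + (-0.5)·(0.0) + (0.6)·(0.0997) + 0.5 = 0.2598

0.2598


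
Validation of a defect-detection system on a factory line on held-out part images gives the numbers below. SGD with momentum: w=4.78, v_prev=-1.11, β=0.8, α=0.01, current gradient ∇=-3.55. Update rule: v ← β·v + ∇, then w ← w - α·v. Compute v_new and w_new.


v_new = 0.8·-1.11 - 3.55 = -0.888 - 3.55 = -4.438
w_new = 4.78 - 0.01·-4.438 = 4.78 + 0.04438 = 4.82438

v_new=-4.438, w_new=4.82438


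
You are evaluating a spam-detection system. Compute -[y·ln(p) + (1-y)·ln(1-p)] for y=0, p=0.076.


BCE = -[y·ln(p) + (1-y)·ln(1-p)]
= -0 - 1·ln(1-0.076)
= -ln(0.924) = 0.079

0.079


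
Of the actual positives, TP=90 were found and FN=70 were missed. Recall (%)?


Recall = TP/(TP+FN)
= 90/(90+70)
= 90/160 = 56.25%

56.25%


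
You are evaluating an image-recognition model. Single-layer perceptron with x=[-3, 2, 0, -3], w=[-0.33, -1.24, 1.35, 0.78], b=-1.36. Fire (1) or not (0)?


z = (-3)·(-0.33) + (2)·(-1.24) + (0)·(1.35) + (-3)·(0.78) - 1.36
  = -5.19
step(z) = 0 (z<0)

0


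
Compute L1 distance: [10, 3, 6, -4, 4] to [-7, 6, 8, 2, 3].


d = |10+ 7| + |3-6| + |6-8| + |-4-2| + |4-3|
  = 17 + 3 + 2 + 6 + 1
  = 29

29


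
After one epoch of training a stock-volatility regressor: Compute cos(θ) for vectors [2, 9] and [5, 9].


A·B = 2·5 + 9·9 = 91
‖A‖ = √85 = 9.2195, ‖B‖ = √106 = 10.2956
cos = 91/(√85·√106) = 91/√9010 = 0.9587

0.9587


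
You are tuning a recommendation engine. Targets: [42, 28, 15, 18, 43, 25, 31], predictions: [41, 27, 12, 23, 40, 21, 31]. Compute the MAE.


Absolute errors: |42-41|=1, |28-27|=1, |15-12|=3, |18-23|=5, |43-40|=3, |25-21|=4, |31-31|=0
Sum = 17
MAE = 17/7 = 17/7

17/7


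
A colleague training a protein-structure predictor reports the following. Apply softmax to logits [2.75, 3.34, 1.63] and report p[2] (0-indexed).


Exponentials: e^2.75=15.6426, e^3.34=28.2191, e^1.63=5.1039
Sum = 48.9656
Softmax = [0.3195, 0.5763, 0.1042]
p[2] = 5.1039/48.9656 = 0.1042

0.1042


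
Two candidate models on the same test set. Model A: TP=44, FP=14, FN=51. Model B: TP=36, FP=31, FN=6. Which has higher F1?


Model A: P=44/58=0.7586, R=44/95=0.4632, F1=2PR/(P+R)=2TP/(2TP+FP+FN)=88/153=0.5752
Model B: P=36/67=0.5373, R=36/42=0.8571, F1=2PR/(P+R)=2TP/(2TP+FP+FN)=72/109=0.6606
0.5752 < 0.6606 → Model B

Model B


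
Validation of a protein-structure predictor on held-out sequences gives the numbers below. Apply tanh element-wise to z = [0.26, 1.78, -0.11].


tanh(0.26) = 0.2543
tanh(1.78) = 0.9447
tanh(-0.11) = -0.1096
result = [0.2543, 0.9447, -0.1096]

[0.2543, 0.9447, -0.1096]


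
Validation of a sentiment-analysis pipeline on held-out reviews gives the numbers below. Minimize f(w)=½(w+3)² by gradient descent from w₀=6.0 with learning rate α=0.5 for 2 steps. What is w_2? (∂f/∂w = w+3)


step 1: grad = 6+3 = 9; w = 6 - 0.5·(9) = 1.5
step 2: grad = 1.5+3 = 4.5; w = 1.5 - 0.5·(4.5) = -0.75

-0.75


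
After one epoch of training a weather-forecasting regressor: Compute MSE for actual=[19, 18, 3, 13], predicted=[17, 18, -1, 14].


Squared errors: (19-17)²=4, (18-18)²=0, (3+ 1)²=16, (13-14)²=1
Sum = 21
MSE = 21/4 = 21/4

21/4


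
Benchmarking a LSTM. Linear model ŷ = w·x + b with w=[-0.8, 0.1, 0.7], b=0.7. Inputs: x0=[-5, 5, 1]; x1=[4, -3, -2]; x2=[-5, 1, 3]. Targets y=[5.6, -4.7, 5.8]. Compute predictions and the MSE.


ŷ0 = (-0.8)·(-5) + (0.1)·(5) + (0.7)·(1) + 0.7 = 5.9
ŷ1 = (-0.8)·(4) + (0.1)·(-3) + (0.7)·(-2) + 0.7 = -4.2
ŷ2 = (-0.8)·(-5) + (0.1)·(1) + (0.7)·(3) + 0.7 = 6.9
errors² = [0.09, 0.25, 1.21]
MSE = 1.5500/3 = 0.5167

0.5167


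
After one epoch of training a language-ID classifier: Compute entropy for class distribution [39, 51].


Probabilities: [39/90, 51/90] ≈ [0.4333, 0.5667]
H = -((39/90)·log₂(39/90) + (51/90)·log₂(51/90))
  = 0.9871 bits

0.9871 bits


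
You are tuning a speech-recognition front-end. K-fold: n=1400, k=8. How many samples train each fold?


Fold size = 1400/8 = 175
Training per fold = 1400 - 175 = 1225

1225


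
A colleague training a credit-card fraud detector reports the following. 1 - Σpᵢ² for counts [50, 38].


Probabilities: [50/88, 38/88] ≈ [0.5682, 0.4318]
Σpᵢ² = (2500 + 1444)/88² = 3944/7744
Gini = 1 - Σpᵢ² = 1 - 3944/7744 = 0.4907

0.4907


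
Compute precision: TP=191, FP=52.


Precision = TP/(TP+FP)
= 191/(191+52)
= 191/243 = 78.6%

78.6%


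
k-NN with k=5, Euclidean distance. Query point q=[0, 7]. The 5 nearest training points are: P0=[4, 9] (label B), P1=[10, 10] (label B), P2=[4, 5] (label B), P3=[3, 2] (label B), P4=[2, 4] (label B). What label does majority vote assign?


d(q,P0) = 4.4721  (label B)
d(q,P1) = 10.4403  (label B)
d(q,P2) = 4.4721  (label B)
d(q,P3) = 5.831  (label B)
d(q,P4) = 3.6056  (label B)
Votes: A=0, B=5
Majority → B

B


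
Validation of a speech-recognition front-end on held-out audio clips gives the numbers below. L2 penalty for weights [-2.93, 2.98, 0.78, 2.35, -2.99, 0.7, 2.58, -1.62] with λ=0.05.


‖w‖₂² = (-2.93)² + (2.98)² + (0.78)² + (2.35)² + (-2.99)² + (0.7)² + (2.58)² + (-1.62)²
     = 8.5849 + 8.8804 + 0.6084 + 5.5225 + 8.9401 + 0.49 + 6.6564 + 2.6244
     = 42.3071
λ·‖w‖₂² = 0.05·42.3071 = 2.115355

2.115355


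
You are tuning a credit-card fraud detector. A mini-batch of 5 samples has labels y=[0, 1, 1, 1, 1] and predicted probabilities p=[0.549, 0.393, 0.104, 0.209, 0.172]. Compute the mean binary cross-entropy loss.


L[0] = -ln(1-0.549) = -ln(0.451) = 0.7963
L[1] = -ln(0.393) = 0.9339
L[2] = -ln(0.104) = 2.2634
L[3] = -ln(0.209) = 1.5654
L[4] = -ln(0.172) = 1.7603
mean = (0.7963 + 0.9339 + 2.2634 + 1.5654 + 1.7603)/5 = 1.4639

1.4639


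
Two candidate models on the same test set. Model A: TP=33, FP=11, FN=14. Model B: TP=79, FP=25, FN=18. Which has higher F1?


Model A: P=33/44=0.75, R=33/47=0.7021, F1=2PR/(P+R)=2TP/(2TP+FP+FN)=66/91=0.7253
Model B: P=79/104=0.7596, R=79/97=0.8144, F1=2PR/(P+R)=2TP/(2TP+FP+FN)=158/201=0.7861
0.7253 < 0.7861 → Model B

Model B


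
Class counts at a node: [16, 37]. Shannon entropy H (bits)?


Probabilities: [16/53, 37/53] ≈ [0.3019, 0.6981]
H = -((16/53)·log₂(16/53) + (37/53)·log₂(37/53))
  = 0.8836 bits

0.8836 bits


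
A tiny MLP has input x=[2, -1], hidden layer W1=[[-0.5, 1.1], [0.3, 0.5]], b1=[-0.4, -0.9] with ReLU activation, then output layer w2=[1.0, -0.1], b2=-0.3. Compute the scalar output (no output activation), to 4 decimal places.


z1[0] = (-0.5)·(2) + (1.1)·(-1) - 0.4 = -2.5
z1[1] = (0.3)·(2) + (0.5)·(-1) - 0.9 = -0.8
h = ReLU(z1) = [0.0, 0.0]
output = (1.0)·(0.0) + (-0.1)·(0.0) - 0.3 = -0.3

-0.3


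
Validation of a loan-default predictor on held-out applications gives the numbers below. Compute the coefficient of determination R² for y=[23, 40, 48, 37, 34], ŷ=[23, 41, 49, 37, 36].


ȳ = 36.4
SS_res = Σ(y-ŷ)² = 6
SS_tot = Σ(y-ȳ)² = 333.2
R² = 1 - SS_res/SS_tot = 1 - 0.018 = 0.982

0.982


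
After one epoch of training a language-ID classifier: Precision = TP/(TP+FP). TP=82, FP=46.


Precision = TP/(TP+FP)
= 82/(82+46)
= 82/128 = 64.06%

64.06%


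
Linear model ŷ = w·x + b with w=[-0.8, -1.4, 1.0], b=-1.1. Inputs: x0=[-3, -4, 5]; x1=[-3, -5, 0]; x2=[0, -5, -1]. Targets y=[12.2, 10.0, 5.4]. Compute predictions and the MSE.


ŷ0 = (-0.8)·(-3) + (-1.4)·(-4) + (1.0)·(5) - 1.1 = 11.9
ŷ1 = (-0.8)·(-3) + (-1.4)·(-5) + (1.0)·(0) - 1.1 = 8.3
ŷ2 = (-0.8)·(0) + (-1.4)·(-5) + (1.0)·(-1) - 1.1 = 4.9
errors² = [0.09, 2.89, 0.25]
MSE = 3.2300/3 = 1.0767

1.0767


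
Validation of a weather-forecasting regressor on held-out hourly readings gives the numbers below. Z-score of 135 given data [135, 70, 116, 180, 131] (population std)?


μ = 126.4, σ = 35.3757
z = (135 - 126.4)/35.3757 = 0.2431

0.2431


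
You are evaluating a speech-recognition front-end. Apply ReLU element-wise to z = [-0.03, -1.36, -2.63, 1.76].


ReLU(-0.03) = max(0, -0.03) = 0.0
ReLU(-1.36) = max(0, -1.36) = 0.0
ReLU(-2.63) = max(0, -2.63) = 0.0
ReLU(1.76) = max(0, 1.76) = 1.76
result = [0.0, 0.0, 0.0, 1.76]

[0.0, 0.0, 0.0, 1.76]


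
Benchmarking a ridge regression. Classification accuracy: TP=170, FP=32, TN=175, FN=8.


Accuracy = (TP+TN)/(TP+TN+FP+FN)
= (170+175)/(385)
= 345/385 = 89.61%

89.61%


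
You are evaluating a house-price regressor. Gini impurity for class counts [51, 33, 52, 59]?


Probabilities: [51/195, 33/195, 52/195, 59/195] ≈ [0.2615, 0.1692, 0.2667, 0.3026]
Σpᵢ² = (2601 + 1089 + 2704 + 3481)/195² = 9875/38025
Gini = 1 - Σpᵢ² = 1 - 9875/38025 = 0.7403

0.7403


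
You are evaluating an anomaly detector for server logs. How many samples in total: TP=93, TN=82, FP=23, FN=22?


Total = TP + TN + FP + FN
= 93 + 82 + 23 + 22
= 220
(Predicted positive: 116, predicted negative: 104)

220


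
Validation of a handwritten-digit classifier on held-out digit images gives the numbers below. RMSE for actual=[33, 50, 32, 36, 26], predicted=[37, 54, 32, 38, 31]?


MSE = 61/5 = 12.2
RMSE = √(61/5) = 3.4928

3.4928


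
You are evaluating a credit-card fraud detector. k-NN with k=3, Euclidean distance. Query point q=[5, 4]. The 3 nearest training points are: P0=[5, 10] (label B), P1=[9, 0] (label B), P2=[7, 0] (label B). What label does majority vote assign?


d(q,P0) = 6.0  (label B)
d(q,P1) = 5.6569  (label B)
d(q,P2) = 4.4721  (label B)
Votes: A=0, B=3
Majority → B

B


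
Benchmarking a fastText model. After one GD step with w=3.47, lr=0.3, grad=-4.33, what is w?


w_new = w - α·∇
= 3.47 - 0.3·-4.33
= 3.47 + 1.299
= 4.769

4.769


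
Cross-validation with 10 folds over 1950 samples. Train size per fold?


Fold size = 1950/10 = 195
Training per fold = 1950 - 195 = 1755

1755


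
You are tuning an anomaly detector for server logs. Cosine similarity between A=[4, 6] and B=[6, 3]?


A·B = 4·6 + 6·3 = 42
‖A‖ = √52 = 7.2111, ‖B‖ = √45 = 6.7082
cos = 42/(√52·√45) = 42/√2340 = 0.8682

0.8682


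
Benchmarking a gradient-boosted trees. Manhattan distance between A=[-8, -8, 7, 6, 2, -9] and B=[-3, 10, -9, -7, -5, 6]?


d = |-8+ 3| + |-8-10| + |7+ 9| + |6+ 7| + |2+ 5| + |-9-6|
  = 5 + 18 + 16 + 13 + 7 + 15
  = 74

74


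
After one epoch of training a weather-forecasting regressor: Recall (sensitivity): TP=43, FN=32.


Recall = TP/(TP+FN)
= 43/(43+32)
= 43/75 = 57.33%

57.33%


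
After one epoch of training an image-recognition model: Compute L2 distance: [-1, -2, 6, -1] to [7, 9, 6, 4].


d = √((-1-7)² + (-2-9)² + (6-6)² + (-1-4)²)
  = √(64 + 121 + 0 + 25)
  = √210 = 14.4914

14.4914


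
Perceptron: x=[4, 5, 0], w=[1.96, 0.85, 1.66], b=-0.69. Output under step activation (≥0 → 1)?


z = (4)·(1.96) + (5)·(0.85) + (0)·(1.66) - 0.69
  = 11.4
step(z) = 1 (z≥0)

1


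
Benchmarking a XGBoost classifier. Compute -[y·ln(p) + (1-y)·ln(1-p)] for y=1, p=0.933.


BCE = -[y·ln(p) + (1-y)·ln(1-p)]
= -1·ln(0.933) - 0
= -ln(0.933) = 0.0694

0.0694


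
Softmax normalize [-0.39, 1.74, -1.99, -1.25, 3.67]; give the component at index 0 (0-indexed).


Exponentials: e^-0.39=0.6771, e^1.74=5.6973, e^-1.99=0.1367, e^-1.25=0.2865, e^3.67=39.2519
Sum = 46.0495
Softmax = [0.0147, 0.1237, 0.003, 0.0062, 0.8524]
p[0] = 0.6771/46.0495 = 0.0147

0.0147


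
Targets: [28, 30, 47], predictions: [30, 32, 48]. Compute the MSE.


Squared errors: (28-30)²=4, (30-32)²=4, (47-48)²=1
Sum = 9
MSE = 9/3 = 3

3


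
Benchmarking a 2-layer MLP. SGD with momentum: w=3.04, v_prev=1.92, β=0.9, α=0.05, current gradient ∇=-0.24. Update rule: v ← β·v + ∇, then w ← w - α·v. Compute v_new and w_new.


v_new = 0.9·1.92 - 0.24 = 1.728 - 0.24 = 1.488
w_new = 3.04 - 0.05·1.488 = 3.04 - 0.0744 = 2.9656

v_new=1.488, w_new=2.9656


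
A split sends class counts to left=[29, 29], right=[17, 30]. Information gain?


Parent = [46, 59], H_parent = 0.9889
H_left = 1 (n=58), H_right = 0.9441 (n=47)
H_children = (58/105)·1 + (47/105)·0.9441 = 0.975
IG = 0.9889 - 0.975 = 0.0139

0.0139


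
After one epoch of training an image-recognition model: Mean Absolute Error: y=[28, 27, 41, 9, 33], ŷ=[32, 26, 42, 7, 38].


Absolute errors: |28-32|=4, |27-26|=1, |41-42|=1, |9-7|=2, |33-38|=5
Sum = 13
MAE = 13/5 = 13/5

13/5


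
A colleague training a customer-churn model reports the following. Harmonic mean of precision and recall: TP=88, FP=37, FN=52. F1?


Precision = 88/125 = 0.704
Recall = 88/140 = 0.6286
F1 = 2·P·R/(P+R) = 2·TP/(2·TP+FP+FN) = 176/(176+37+52) = 176/265 = 0.6642

0.6642


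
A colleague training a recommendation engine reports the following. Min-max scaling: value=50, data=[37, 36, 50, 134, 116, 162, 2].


min=2, max=162
(50-2)/(162-2) = 48/160 = 0.3

0.3


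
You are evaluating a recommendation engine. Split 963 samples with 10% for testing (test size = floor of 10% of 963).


Test = ⌊963·10/100⌋ = 96
Train = 963 - 96 = 867

Train: 867, Test: 96


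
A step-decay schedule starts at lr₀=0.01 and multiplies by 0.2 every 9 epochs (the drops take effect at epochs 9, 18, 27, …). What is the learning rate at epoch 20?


n_drops = ⌊20/9⌋ = 2
lr = 0.01·0.2^2 = 0.01·0.04 = 0.0004

0.0004


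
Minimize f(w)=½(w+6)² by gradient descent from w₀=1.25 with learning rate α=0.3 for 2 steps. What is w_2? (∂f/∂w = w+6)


step 1: grad = 1.25+6 = 7.25; w = 1.25 - 0.3·(7.25) = -0.925
step 2: grad = -0.925+6 = 5.075; w = -0.925 - 0.3·(5.075) = -2.4475

-2.4475


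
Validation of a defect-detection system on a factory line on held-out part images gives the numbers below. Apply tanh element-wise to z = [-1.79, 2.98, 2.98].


tanh(-1.79) = -0.9458
tanh(2.98) = 0.9949
tanh(2.98) = 0.9949
result = [-0.9458, 0.9949, 0.9949]

[-0.9458, 0.9949, 0.9949]


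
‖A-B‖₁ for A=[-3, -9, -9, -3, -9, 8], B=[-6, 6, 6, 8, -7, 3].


d = |-3+ 6| + |-9-6| + |-9-6| + |-3-8| + |-9+ 7| + |8-3|
  = 3 + 15 + 15 + 11 + 2 + 5
  = 51

51


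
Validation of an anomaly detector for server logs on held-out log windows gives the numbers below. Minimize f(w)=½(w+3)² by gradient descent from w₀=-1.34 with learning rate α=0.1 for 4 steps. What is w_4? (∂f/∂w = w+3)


step 1: grad = -1.34+3 = 1.66; w = -1.34 - 0.1·(1.66) = -1.506
step 2: grad = -1.506+3 = 1.494; w = -1.506 - 0.1·(1.494) = -1.6554
step 3: grad = -1.6554+3 = 1.3446; w = -1.6554 - 0.1·(1.3446) = -1.78986
step 4: grad = -1.78986+3 = 1.21014; w = -1.78986 - 0.1·(1.21014) = -1.910874

-1.910874


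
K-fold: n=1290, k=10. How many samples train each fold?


Fold size = 1290/10 = 129
Training per fold = 1290 - 129 = 1161

1161


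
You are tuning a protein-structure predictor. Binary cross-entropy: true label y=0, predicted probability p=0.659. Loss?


BCE = -[y·ln(p) + (1-y)·ln(1-p)]
= -0 - 1·ln(1-0.659)
= -ln(0.341) = 1.0759

1.0759


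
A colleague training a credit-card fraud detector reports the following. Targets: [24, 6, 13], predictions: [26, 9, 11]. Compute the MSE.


Squared errors: (24-26)²=4, (6-9)²=9, (13-11)²=4
Sum = 17
MSE = 17/3 = 17/3

17/3


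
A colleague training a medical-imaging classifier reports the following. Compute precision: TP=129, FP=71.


Precision = TP/(TP+FP)
= 129/(129+71)
= 129/200 = 64.5%

64.5%


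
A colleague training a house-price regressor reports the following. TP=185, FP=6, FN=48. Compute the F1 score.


Precision = 185/191 = 0.9686
Recall = 185/233 = 0.794
F1 = 2·P·R/(P+R) = 2·TP/(2·TP+FP+FN) = 370/(370+6+48) = 370/424 = 0.8726

0.8726


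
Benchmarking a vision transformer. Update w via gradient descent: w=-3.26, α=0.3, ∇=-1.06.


w_new = w - α·∇
= -3.26 - 0.3·-1.06
= -3.26 + 0.318
= -2.942

-2.942


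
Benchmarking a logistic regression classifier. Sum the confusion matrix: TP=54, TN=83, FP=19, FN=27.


Total = TP + TN + FP + FN
= 54 + 83 + 19 + 27
= 183
(Predicted positive: 73, predicted negative: 110)

183


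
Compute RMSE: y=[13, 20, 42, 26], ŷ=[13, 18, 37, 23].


MSE = 38/4 = 9.5
RMSE = √(38/4) = 3.0822

3.0822


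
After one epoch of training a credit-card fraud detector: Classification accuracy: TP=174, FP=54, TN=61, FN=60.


Accuracy = (TP+TN)/(TP+TN+FP+FN)
= (174+61)/(349)
= 235/349 = 67.34%

67.34%


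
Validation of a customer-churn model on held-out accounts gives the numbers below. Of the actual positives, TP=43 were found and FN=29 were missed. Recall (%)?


Recall = TP/(TP+FN)
= 43/(43+29)
= 43/72 = 59.72%

59.72%


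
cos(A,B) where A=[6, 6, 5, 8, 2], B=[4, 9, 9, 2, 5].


A·B = 6·4 + 6·9 + 5·9 + 8·2 + 2·5 = 149
‖A‖ = √165 = 12.8452, ‖B‖ = √207 = 14.3875
cos = 149/(√165·√207) = 149/√34155 = 0.8062

0.8062


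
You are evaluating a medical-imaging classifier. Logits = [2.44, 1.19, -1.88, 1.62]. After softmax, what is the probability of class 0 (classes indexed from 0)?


Exponentials: e^2.44=11.473, e^1.19=3.2871, e^-1.88=0.1526, e^1.62=5.0531
Sum = 19.9658
Softmax = [0.5746, 0.1646, 0.0076, 0.2531]
p[0] = 11.473/19.9658 = 0.5746

0.5746


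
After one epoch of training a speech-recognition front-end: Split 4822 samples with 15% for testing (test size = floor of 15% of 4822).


Test = ⌊4822·15/100⌋ = 723
Train = 4822 - 723 = 4099

Train: 4099, Test: 723


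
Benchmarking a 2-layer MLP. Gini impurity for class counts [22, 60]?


Probabilities: [22/82, 60/82] ≈ [0.2683, 0.7317]
Σpᵢ² = (484 + 3600)/82² = 4084/6724
Gini = 1 - Σpᵢ² = 1 - 4084/6724 = 0.3926

0.3926


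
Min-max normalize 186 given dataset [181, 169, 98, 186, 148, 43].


min=43, max=186
(186-43)/(186-43) = 143/143 = 1.0

1.0


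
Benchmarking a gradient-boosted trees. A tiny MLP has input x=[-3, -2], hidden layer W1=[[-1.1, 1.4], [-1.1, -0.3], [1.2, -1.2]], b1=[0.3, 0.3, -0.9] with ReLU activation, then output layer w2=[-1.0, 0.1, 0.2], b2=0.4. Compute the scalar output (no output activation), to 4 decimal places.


z1[0] = (-1.1)·(-3) + (1.4)·(-2) + 0.3 = 0.8
z1[1] = (-1.1)·(-3) + (-0.3)·(-2) + 0.3 = 4.2
z1[2] = (1.2)·(-3) + (-1.2)·(-2) - 0.9 = -2.1
h = ReLU(z1) = [0.8, 4.2, 0.0]
output = (-1.0)·(0.8) + (0.1)·(4.2) + (0.2)·(0.0) + 0.4 = 0.02

0.02


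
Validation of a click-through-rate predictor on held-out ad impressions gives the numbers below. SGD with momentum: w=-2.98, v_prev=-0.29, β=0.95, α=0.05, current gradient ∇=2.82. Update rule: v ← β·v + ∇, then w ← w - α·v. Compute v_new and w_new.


v_new = 0.95·-0.29 + 2.82 = -0.2755 + 2.82 = 2.5445
w_new = -2.98 - 0.05·2.5445 = -2.98 - 0.127225 = -3.107225

v_new=2.5445, w_new=-3.107225


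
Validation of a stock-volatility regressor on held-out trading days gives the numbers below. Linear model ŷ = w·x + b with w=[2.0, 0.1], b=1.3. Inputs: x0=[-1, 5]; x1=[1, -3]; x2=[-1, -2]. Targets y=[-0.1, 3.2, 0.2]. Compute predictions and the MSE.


ŷ0 = (2.0)·(-1) + (0.1)·(5) + 1.3 = -0.2
ŷ1 = (2.0)·(1) + (0.1)·(-3) + 1.3 = 3.0
ŷ2 = (2.0)·(-1) + (0.1)·(-2) + 1.3 = -0.9
errors² = [0.01, 0.04, 1.21]
MSE = 1.2600/3 = 0.42

0.42


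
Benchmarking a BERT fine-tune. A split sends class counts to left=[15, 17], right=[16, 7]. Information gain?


Parent = [31, 24], H_parent = 0.9883
H_left = 0.9972 (n=32), H_right = 0.8865 (n=23)
H_children = (32/55)·0.9972 + (23/55)·0.8865 = 0.9509
IG = 0.9883 - 0.9509 = 0.0374

0.0374


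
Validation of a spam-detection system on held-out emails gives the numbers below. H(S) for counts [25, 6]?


Probabilities: [25/31, 6/31] ≈ [0.8065, 0.1935]
H = -((25/31)·log₂(25/31) + (6/31)·log₂(6/31))
  = 0.7088 bits

0.7088 bits


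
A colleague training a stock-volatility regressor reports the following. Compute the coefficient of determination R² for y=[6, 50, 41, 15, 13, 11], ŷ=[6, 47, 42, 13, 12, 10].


ȳ = 22.6667
SS_res = Σ(y-ŷ)² = 16
SS_tot = Σ(y-ȳ)² = 1649.33
R² = 1 - SS_res/SS_tot = 1 - 0.0097 = 0.9903

0.9903


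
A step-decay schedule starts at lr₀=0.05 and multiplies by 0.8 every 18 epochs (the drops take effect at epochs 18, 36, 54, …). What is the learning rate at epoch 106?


n_drops = ⌊106/18⌋ = 5
lr = 0.05·0.8^5 = 0.05·0.32768 = 0.016384

0.016384


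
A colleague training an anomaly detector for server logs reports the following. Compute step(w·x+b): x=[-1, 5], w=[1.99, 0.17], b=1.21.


z = (-1)·(1.99) + (5)·(0.17) + 1.21
  = 0.07
step(z) = 1 (z≥0)

1


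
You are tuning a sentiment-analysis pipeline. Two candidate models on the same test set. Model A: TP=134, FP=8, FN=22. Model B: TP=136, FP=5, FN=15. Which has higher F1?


Model A: P=134/142=0.9437, R=134/156=0.859, F1=2PR/(P+R)=2TP/(2TP+FP+FN)=268/298=0.8993
Model B: P=136/141=0.9645, R=136/151=0.9007, F1=2PR/(P+R)=2TP/(2TP+FP+FN)=272/292=0.9315
0.8993 < 0.9315 → Model B

Model B


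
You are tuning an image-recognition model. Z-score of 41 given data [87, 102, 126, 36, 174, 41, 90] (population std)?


μ = 93.7143, σ = 44.2806
z = (41 - 93.7143)/44.2806 = -1.1905

-1.1905


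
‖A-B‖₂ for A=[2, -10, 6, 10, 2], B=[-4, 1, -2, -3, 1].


d = √((2+ 4)² + (-10-1)² + (6+ 2)² + (10+ 3)² + (2-1)²)
  = √(36 + 121 + 64 + 169 + 1)
  = √391 = 19.7737

19.7737


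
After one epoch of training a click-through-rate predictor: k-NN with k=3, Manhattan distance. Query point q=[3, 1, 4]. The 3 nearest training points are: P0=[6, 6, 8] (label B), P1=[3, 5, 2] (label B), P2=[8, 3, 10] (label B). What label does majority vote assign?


d(q,P0) = 12  (label B)
d(q,P1) = 6  (label B)
d(q,P2) = 13  (label B)
Votes: A=0, B=3
Majority → B

B


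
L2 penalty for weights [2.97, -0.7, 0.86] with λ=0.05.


‖w‖₂² = (2.97)² + (-0.7)² + (0.86)²
     = 8.8209 + 0.49 + 0.7396
     = 10.0505
λ·‖w‖₂² = 0.05·10.0505 = 0.502525

0.502525


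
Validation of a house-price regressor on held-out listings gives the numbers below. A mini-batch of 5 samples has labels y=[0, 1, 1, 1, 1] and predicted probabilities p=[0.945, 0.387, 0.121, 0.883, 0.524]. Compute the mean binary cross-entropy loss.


L[0] = -ln(1-0.945) = -ln(0.055) = 2.9004
L[1] = -ln(0.387) = 0.9493
L[2] = -ln(0.121) = 2.112
L[3] = -ln(0.883) = 0.1244
L[4] = -ln(0.524) = 0.6463
mean = (2.9004 + 0.9493 + 2.112 + 0.1244 + 0.6463)/5 = 1.3465

1.3465


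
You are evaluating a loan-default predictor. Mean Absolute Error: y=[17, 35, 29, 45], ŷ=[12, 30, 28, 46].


Absolute errors: |17-12|=5, |35-30|=5, |29-28|=1, |45-46|=1
Sum = 12
MAE = 12/4 = 3

3


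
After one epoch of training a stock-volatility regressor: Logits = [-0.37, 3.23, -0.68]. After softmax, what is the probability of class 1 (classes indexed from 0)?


Exponentials: e^-0.37=0.6907, e^3.23=25.2797, e^-0.68=0.5066
Sum = 26.477
Softmax = [0.0261, 0.9548, 0.0191]
p[1] = 25.2797/26.477 = 0.9548

0.9548


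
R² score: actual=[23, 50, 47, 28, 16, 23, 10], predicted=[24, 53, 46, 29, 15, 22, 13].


ȳ = 28.1429
SS_res = Σ(y-ŷ)² = 23
SS_tot = Σ(y-ȳ)² = 1362.86
R² = 1 - SS_res/SS_tot = 1 - 0.0169 = 0.9831

0.9831


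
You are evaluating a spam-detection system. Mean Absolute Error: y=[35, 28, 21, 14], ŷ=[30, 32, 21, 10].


Absolute errors: |35-30|=5, |28-32|=4, |21-21|=0, |14-10|=4
Sum = 13
MAE = 13/4 = 13/4

13/4


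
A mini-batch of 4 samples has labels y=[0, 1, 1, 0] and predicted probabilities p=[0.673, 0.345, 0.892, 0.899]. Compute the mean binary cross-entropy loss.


L[0] = -ln(1-0.673) = -ln(0.327) = 1.1178
L[1] = -ln(0.345) = 1.0642
L[2] = -ln(0.892) = 0.1143
L[3] = -ln(1-0.899) = -ln(0.101) = 2.2926
mean = (1.1178 + 1.0642 + 0.1143 + 2.2926)/4 = 1.1472

1.1472


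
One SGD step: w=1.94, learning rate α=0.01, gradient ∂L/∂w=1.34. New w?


w_new = w - α·∇
= 1.94 - 0.01·1.34
= 1.94 - 0.0134
= 1.9266

1.9266


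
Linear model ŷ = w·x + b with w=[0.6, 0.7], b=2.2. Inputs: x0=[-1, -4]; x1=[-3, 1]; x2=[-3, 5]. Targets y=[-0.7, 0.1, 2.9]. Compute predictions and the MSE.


ŷ0 = (0.6)·(-1) + (0.7)·(-4) + 2.2 = -1.2
ŷ1 = (0.6)·(-3) + (0.7)·(1) + 2.2 = 1.1
ŷ2 = (0.6)·(-3) + (0.7)·(5) + 2.2 = 3.9
errors² = [0.25, 1.0, 1.0]
MSE = 2.2500/3 = 0.75

0.75


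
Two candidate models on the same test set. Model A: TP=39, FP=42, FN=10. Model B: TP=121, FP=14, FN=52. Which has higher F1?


Model A: P=39/81=0.4815, R=39/49=0.7959, F1=2PR/(P+R)=2TP/(2TP+FP+FN)=78/130=0.6
Model B: P=121/135=0.8963, R=121/173=0.6994, F1=2PR/(P+R)=2TP/(2TP+FP+FN)=242/308=0.7857
0.6 < 0.7857 → Model B

Model B


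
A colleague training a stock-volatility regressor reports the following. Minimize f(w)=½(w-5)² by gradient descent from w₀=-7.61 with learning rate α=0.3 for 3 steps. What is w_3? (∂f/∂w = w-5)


step 1: grad = -7.61-5 = -12.61; w = -7.61 - 0.3·(-12.61) = -3.827
step 2: grad = -3.827-5 = -8.827; w = -3.827 - 0.3·(-8.827) = -1.1789
step 3: grad = -1.1789-5 = -6.1789; w = -1.1789 - 0.3·(-6.1789) = 0.67477

0.67477


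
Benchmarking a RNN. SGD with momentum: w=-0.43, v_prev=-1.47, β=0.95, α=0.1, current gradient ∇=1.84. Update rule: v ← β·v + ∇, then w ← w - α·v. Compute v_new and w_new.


v_new = 0.95·-1.47 + 1.84 = -1.3965 + 1.84 = 0.4435
w_new = -0.43 - 0.1·0.4435 = -0.43 - 0.04435 = -0.47435

v_new=0.4435, w_new=-0.47435


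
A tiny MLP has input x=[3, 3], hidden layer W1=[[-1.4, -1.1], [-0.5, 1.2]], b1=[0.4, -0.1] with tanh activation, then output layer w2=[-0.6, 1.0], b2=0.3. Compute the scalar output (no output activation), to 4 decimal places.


z1[0] = (-1.4)·(3) + (-1.1)·(3) + 0.4 = -7.1
z1[1] = (-0.5)·(3) + (1.2)·(3) - 0.1 = 2.0
h = tanh(z1) = [-1.0, 0.964]
output = (-0.6)·(-1.0) + (1.0)·(0.964) + 0.3 = 1.864

1.864


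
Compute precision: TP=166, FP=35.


Precision = TP/(TP+FP)
= 166/(166+35)
= 166/201 = 82.59%

82.59%


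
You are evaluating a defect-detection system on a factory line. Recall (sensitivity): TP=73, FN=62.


Recall = TP/(TP+FN)
= 73/(73+62)
= 73/135 = 54.07%

54.07%


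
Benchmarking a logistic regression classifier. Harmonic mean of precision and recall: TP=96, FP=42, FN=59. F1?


Precision = 96/138 = 0.6957
Recall = 96/155 = 0.6194
F1 = 2·P·R/(P+R) = 2·TP/(2·TP+FP+FN) = 192/(192+42+59) = 192/293 = 0.6553

0.6553


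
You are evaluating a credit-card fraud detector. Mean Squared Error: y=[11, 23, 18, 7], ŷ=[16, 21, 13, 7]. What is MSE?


Squared errors: (11-16)²=25, (23-21)²=4, (18-13)²=25, (7-7)²=0
Sum = 54
MSE = 54/4 = 27/2

27/2


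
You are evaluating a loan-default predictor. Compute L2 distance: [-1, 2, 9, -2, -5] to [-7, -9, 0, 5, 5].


d = √((-1+ 7)² + (2+ 9)² + (9-0)² + (-2-5)² + (-5-5)²)
  = √(36 + 121 + 81 + 49 + 100)
  = √387 = 19.6723

19.6723


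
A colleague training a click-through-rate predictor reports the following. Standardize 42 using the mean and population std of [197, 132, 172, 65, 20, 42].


μ = 104.6667, σ = 66.4271
z = (42 - 104.6667)/66.4271 = -0.9434

-0.9434


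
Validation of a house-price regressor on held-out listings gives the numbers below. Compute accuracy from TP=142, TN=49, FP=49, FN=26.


Accuracy = (TP+TN)/(TP+TN+FP+FN)
= (142+49)/(266)
= 191/266 = 71.8%

71.8%


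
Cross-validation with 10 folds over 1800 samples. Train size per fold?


Fold size = 1800/10 = 180
Training per fold = 1800 - 180 = 1620

1620


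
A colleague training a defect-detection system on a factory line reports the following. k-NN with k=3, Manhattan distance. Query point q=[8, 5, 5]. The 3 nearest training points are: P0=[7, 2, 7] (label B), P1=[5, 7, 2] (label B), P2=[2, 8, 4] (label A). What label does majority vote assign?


d(q,P0) = 6  (label B)
d(q,P1) = 8  (label B)
d(q,P2) = 10  (label A)
Votes: A=1, B=2
Majority → B

B


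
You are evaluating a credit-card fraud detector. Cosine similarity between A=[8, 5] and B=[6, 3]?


A·B = 8·6 + 5·3 = 63
‖A‖ = √89 = 9.434, ‖B‖ = √45 = 6.7082
cos = 63/(√89·√45) = 63/√4005 = 0.9955

0.9955


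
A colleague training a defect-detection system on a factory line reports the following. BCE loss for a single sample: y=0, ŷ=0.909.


BCE = -[y·ln(p) + (1-y)·ln(1-p)]
= -0 - 1·ln(1-0.909)
= -ln(0.091) = 2.3969

2.3969


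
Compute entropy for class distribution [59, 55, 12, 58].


Probabilities: [59/184, 55/184, 12/184, 58/184] ≈ [0.3207, 0.2989, 0.0652, 0.3152]
H = -((59/184)·log₂(59/184) + (55/184)·log₂(55/184) + (12/184)·log₂(12/184) + (58/184)·log₂(58/184))
  = 1.8288 bits

1.8288 bits


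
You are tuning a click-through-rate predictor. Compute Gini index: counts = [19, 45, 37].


Probabilities: [19/101, 45/101, 37/101] ≈ [0.1881, 0.4455, 0.3663]
Σpᵢ² = (361 + 2025 + 1369)/101² = 3755/10201
Gini = 1 - Σpᵢ² = 1 - 3755/10201 = 0.6319

0.6319


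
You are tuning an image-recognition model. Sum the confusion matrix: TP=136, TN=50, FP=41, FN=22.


Total = TP + TN + FP + FN
= 136 + 50 + 41 + 22
= 249
(Predicted positive: 177, predicted negative: 72)

249


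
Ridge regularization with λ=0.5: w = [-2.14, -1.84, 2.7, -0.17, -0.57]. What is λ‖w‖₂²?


‖w‖₂² = (-2.14)² + (-1.84)² + (2.7)² + (-0.17)² + (-0.57)²
     = 4.5796 + 3.3856 + 7.29 + 0.0289 + 0.3249
     = 15.609
λ·‖w‖₂² = 0.5·15.609 = 7.8045

7.8045


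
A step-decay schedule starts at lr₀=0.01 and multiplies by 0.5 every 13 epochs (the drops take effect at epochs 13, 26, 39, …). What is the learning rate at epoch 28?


n_drops = ⌊28/13⌋ = 2
lr = 0.01·0.5^2 = 0.01·0.25 = 0.0025

0.0025


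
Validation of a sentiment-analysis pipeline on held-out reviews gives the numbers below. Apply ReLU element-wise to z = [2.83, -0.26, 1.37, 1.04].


ReLU(2.83) = max(0, 2.83) = 2.83
ReLU(-0.26) = max(0, -0.26) = 0.0
ReLU(1.37) = max(0, 1.37) = 1.37
ReLU(1.04) = max(0, 1.04) = 1.04
result = [2.83, 0.0, 1.37, 1.04]

[2.83, 0.0, 1.37, 1.04]
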